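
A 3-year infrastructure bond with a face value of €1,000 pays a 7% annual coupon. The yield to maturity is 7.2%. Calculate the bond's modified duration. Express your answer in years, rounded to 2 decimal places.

2.62 years

Periodic yield y = 0.072. First find Macaulay duration:
  t   CF        PV=CF/(1+0.072)^t    t·PV
  1        70.00        65.2985        65.2985
  2        70.00        60.9128       121.8256
  3     1,070.00       868.5592     2,605.6776
  Σ                    994.7705     2,792.8017
P = 994.7705; Macaulay duration = 2,792.8017 / 994.7705 = 2.80748 years.
Modified duration = D_Mac / (1 + y) = 2.80748 / 1.072 = 2.61892 years.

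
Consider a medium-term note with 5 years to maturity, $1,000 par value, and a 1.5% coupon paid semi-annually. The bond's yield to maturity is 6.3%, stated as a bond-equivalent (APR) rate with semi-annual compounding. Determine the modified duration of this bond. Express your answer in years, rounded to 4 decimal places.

4.6636 years

Periodic yield y = 0.0315. First find Macaulay duration:
  t   CF        PV=CF/(1+0.0315)^t    t·PV
  1         7.50         7.2710         7.2710
  2         7.50         7.0489        14.0978
  3         7.50         6.8337        20.5010
  4         7.50         6.6250        26.4999
  5         7.50         6.4227        32.1133
  6         7.50         6.2265        37.3592
  7         7.50         6.0364        42.2547
  8         7.50         5.8520        46.8163
  9         7.50         5.6733        51.0600
  10    1,007.50       738.8440     7,388.4397
  Σ                    796.8334     7,666.4128
P = 796.8334; Macaulay duration = 7,666.4128 / 796.8334 = 9.62110 half-year periods = 4.81055 years.
Modified duration = D_Mac / (1 + y) = 4.81055 / 1.0315 = 4.66364 years.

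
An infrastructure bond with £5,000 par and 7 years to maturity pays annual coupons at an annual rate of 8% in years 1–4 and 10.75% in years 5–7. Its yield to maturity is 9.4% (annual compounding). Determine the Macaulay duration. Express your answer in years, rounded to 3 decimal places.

5.585 years

Periodic yield y = 0.094. Discount each cash flow and weight by its year:
  t   CF        PV=CF/(1+0.094)^t    t·PV
  1       400.00       365.6307       365.6307
  2       400.00       334.2145       668.4291
  3       400.00       305.4978       916.4933
  4       400.00       279.2484     1,116.9936
  5       537.50       342.9982     1,714.9911
  6       537.50       313.5267     1,881.1602
  7     5,537.50     2,952.5175    20,667.6227
  Σ                  4,893.6339    27,331.3207
Price P = Σ PV = 4,893.6339.
Macaulay duration = Σ(t·PV) / P = 27,331.3207 / 4,893.6339 = 5.58508 years.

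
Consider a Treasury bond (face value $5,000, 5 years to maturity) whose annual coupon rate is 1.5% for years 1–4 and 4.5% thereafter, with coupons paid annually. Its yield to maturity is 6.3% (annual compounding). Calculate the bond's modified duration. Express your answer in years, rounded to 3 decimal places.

Periodic yield y = 0.063. First find Macaulay duration:
  t   CF        PV=CF/(1+0.063)^t    t·PV
  1        75.00        70.5550        70.5550
  2        75.00        66.3735       132.7470
  3        75.00        62.4398       187.3194
  4        75.00        58.7392       234.9569
  5     5,225.00     3,849.6387    19,248.1935
  Σ                  4,107.7463    19,873.7718
P = 4,107.7463; Macaulay duration = 19,873.7718 / 4,107.7463 = 4.83812 years.
Modified duration = D_Mac / (1 + y) = 4.83812 / 1.063 = 4.55138 years.

4.551 years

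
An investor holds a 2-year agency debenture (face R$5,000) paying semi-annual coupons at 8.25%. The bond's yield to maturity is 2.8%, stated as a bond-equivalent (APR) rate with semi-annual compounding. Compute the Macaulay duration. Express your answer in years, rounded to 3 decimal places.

1.891 years

Periodic yield y = 0.014. Discount each cash flow and weight by its period:
  t   CF        PV=CF/(1+0.014)^t    t·PV
  1       206.25       203.4024       203.4024
  2       206.25       200.5941       401.1881
  3       206.25       197.8245       593.4735
  4     5,206.25     4,924.6254    19,698.5015
  Σ                  5,526.4463    20,896.5655
Price P = Σ PV = 5,526.4463.
Macaulay duration = Σ(t·PV) / P = 20,896.5655 / 5,526.4463 = 3.78119 half-year periods.
In years: 3.78119 / 2 = 1.89060 years.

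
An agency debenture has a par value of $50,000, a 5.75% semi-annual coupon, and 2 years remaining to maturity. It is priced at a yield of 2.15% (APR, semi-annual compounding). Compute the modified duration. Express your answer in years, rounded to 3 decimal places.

Periodic yield y = 0.01075. First find Macaulay duration:
  t   CF        PV=CF/(1+0.01075)^t    t·PV
  1     1,437.50     1,422.2112     1,422.2112
  2     1,437.50     1,407.0851     2,814.1701
  3     1,437.50     1,392.1198     4,176.3593
  4    51,437.50    49,283.8756   197,135.5023
  Σ                 53,505.2917   205,548.2430
P = 53,505.2917; Macaulay duration = 205,548.2430 / 53,505.2917 = 3.84164 half-year periods = 1.92082 years.
Modified duration = D_Mac / (1 + y) = 1.92082 / 1.01075 = 1.90039 years.

1.900 years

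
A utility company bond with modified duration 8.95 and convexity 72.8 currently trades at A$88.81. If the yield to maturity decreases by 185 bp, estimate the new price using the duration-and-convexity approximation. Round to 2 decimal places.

A$104.62

Duration effect: -D_mod·Δy = -8.95 × (-0.0185) = +0.165575
Convexity effect: ½·C·(Δy)² = 0.5 × 72.8 × (-0.0185)² = +0.0124579
ΔP/P ≈ +0.165575 + 0.0124579 = +0.1780329
New price ≈ 88.81 × (1 + 0.1780329) = 104.621101849.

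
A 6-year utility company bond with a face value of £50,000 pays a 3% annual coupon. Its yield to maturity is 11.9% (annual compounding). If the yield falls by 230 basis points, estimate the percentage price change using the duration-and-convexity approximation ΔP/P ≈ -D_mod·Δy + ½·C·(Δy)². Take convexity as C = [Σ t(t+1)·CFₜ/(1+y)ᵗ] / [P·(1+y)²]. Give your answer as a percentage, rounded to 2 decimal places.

+11.98%

With y = 0.119:
  t   CF        PV=CF/(1+0.119)^t    t·PV        t(t+1)·PV
  1     1,500.00     1,340.4826     1,340.4826       2,680.9651
  2     1,500.00     1,197.9290     2,395.8580       7,187.5741
  3     1,500.00     1,070.5353     3,211.6060      12,846.4238
  4     1,500.00       956.6893     3,826.7572      19,133.7858
  5     1,500.00       854.9502     4,274.7511      25,648.5065
  6    51,500.00    26,231.7165   157,390.2989   1,101,732.0926
  Σ                 31,652.3029   172,439.7538   1,169,229.3480
P = 31,652.3029; D_Mac = 5.44794 yrs; D_mod = 4.86858 yrs; C = 29.50083.
Duration effect: -4.86858 × (-0.023) = +0.111977
Convexity effect: 0.5 × 29.50083 × (-0.023)² = +0.0078030
ΔP/P ≈ +0.111977 + 0.0078030 = +0.119780 = +11.9780%.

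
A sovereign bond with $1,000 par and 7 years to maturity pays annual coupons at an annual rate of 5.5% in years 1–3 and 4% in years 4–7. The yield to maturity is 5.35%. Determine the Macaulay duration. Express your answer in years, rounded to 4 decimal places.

6.0269 years

Periodic yield y = 0.0535. Discount each cash flow and weight by its year:
  t   CF        PV=CF/(1+0.0535)^t    t·PV
  1        55.00        52.2069        52.2069
  2        55.00        49.5557        99.1114
  3        55.00        47.0391       141.1173
  4        40.00        32.4730       129.8918
  5        40.00        30.8239       154.1194
  6        40.00        29.2585       175.5513
  7     1,040.00       722.0904     5,054.6327
  Σ                    963.4475     5,806.6308
Price P = Σ PV = 963.4475.
Macaulay duration = Σ(t·PV) / P = 5,806.6308 / 963.4475 = 6.02693 years.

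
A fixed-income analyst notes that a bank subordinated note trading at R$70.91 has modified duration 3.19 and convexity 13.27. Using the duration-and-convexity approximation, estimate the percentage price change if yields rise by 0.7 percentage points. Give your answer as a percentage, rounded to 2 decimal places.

-2.20%

Duration effect: -D_mod·Δy = -3.19 × (+0.007) = -0.022330
Convexity effect: ½·C·(Δy)² = 0.5 × 13.27 × (0.007)² = +0.000325115
ΔP/P ≈ -0.022330 + 0.000325115 = -0.022004885
= -2.2004885%.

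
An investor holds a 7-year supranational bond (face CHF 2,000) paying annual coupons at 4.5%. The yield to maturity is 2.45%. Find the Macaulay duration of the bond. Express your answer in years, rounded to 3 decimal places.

Periodic yield y = 0.0245. Discount each cash flow and weight by its year:
  t   CF        PV=CF/(1+0.0245)^t    t·PV
  1        90.00        87.8477        87.8477
  2        90.00        85.7469       171.4939
  3        90.00        83.6964       251.0891
  4        90.00        81.6948       326.7794
  5        90.00        79.7412       398.7059
  6        90.00        77.8342       467.0055
  7     2,090.00     1,764.2598    12,349.8188
  Σ                  2,260.8211    14,052.7403
Price P = Σ PV = 2,260.8211.
Macaulay duration = Σ(t·PV) / P = 14,052.7403 / 2,260.8211 = 6.21577 years.

6.216 years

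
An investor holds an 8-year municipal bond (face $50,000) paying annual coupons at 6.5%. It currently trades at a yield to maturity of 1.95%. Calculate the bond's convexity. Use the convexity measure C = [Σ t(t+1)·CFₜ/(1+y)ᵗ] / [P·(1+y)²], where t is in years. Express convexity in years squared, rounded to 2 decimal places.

With y = 0.0195:
  t   CF        PV=CF/(1+0.0195)^t    t·PV        t(t+1)·PV
  1     3,250.00     3,187.8372     3,187.8372       6,375.6744
  2     3,250.00     3,126.8633     6,253.7267      18,761.1800
  3     3,250.00     3,067.0558     9,201.1673      36,804.6690
  4     3,250.00     3,008.3921    12,033.5684      60,167.8421
  5     3,250.00     2,950.8505    14,754.2526      88,525.5156
  6     3,250.00     2,894.4095    17,366.4572     121,565.2005
  7     3,250.00     2,839.0481    19,873.3367     158,986.6935
  8    53,250.00    45,626.9849   365,015.8795   3,285,142.9152
  Σ                 66,701.4415   447,686.2255   3,776,329.6903
P = 66,701.4415.
Convexity = Σ t(t+1)·PV / [P·(1+y)²] = 3,776,329.6903 / (66,701.4415 × 1.039380) = 54.47036.

54.47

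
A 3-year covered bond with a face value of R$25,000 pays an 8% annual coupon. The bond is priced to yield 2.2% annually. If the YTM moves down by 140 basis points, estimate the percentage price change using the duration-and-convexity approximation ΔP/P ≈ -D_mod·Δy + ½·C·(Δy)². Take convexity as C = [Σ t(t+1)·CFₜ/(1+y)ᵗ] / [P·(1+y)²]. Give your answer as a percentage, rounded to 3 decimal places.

With y = 0.022:
  t   CF        PV=CF/(1+0.022)^t    t·PV        t(t+1)·PV
  1     2,000.00     1,956.9472     1,956.9472       3,913.8943
  2     2,000.00     1,914.8211     3,829.6422      11,488.9266
  3    27,000.00    25,293.6251    75,880.8752     303,523.5009
  Σ                 29,165.3933    81,667.4646     318,926.3218
P = 29,165.3933; D_Mac = 2.80015 yrs; D_mod = 2.73987 yrs; C = 10.46937.
Duration effect: -2.73987 × (-0.014) = +0.038358
Convexity effect: 0.5 × 10.46937 × (-0.014)² = +0.0010260
ΔP/P ≈ +0.038358 + 0.0010260 = +0.039384 = +3.9384%.

+3.938%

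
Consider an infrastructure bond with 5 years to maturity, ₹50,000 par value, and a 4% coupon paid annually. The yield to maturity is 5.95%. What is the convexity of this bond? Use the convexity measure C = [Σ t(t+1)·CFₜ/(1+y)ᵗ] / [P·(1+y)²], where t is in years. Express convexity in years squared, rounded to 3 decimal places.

With y = 0.0595:
  t   CF        PV=CF/(1+0.0595)^t    t·PV        t(t+1)·PV
  1     2,000.00     1,887.6829     1,887.6829       3,775.3657
  2     2,000.00     1,781.6733     3,563.3466      10,690.0398
  3     2,000.00     1,681.6171     5,044.8513      20,179.4051
  4     2,000.00     1,587.1799     6,348.7195      31,743.5977
  5    52,000.00    38,949.1997   194,745.9984   1,168,475.9906
  Σ                 45,887.3528   211,590.5987   1,234,864.3991
P = 45,887.3528.
Convexity = Σ t(t+1)·PV / [P·(1+y)²] = 1,234,864.3991 / (45,887.3528 × 1.122540) = 23.97311.

23.973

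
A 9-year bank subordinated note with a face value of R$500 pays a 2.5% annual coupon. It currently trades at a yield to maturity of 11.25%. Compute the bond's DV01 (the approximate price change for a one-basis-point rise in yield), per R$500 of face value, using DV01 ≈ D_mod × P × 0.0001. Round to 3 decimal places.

R$0.181

Periodic yield y = 0.1125.
  t   CF        PV=CF/(1+0.1125)^t    t·PV
  1        12.50        11.2360        11.2360
  2        12.50        10.0997        20.1995
  3        12.50         9.0784        27.2352
  4        12.50         8.1604        32.6415
  5        12.50         7.3352        36.6758
  6        12.50         6.5934        39.5604
  7        12.50         5.9267        41.4866
  8        12.50         5.3273        42.6187
  9       512.50       196.3332     1,766.9986
  Σ                    260.0902     2,018.6523
P = 260.0902; D_Mac = 7.76135 yrs; D_mod = 6.97650 yrs.
DV01 ≈ 6.97650 × 260.0902 × 0.0001 = 0.181452.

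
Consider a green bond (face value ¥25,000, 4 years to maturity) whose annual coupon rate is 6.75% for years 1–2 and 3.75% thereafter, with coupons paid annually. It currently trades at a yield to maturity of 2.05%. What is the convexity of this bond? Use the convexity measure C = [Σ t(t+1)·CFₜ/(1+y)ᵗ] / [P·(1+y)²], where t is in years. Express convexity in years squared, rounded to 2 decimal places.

17.17

With y = 0.0205:
  t   CF        PV=CF/(1+0.0205)^t    t·PV        t(t+1)·PV
  1     1,687.50     1,653.6012     1,653.6012       3,307.2024
  2     1,687.50     1,620.3833     3,240.7666       9,722.2999
  3       937.50       882.1293     2,646.3879      10,585.5516
  4    25,937.50    23,915.3135    95,661.2539     478,306.2695
  Σ                 28,071.4273   103,202.0096     501,921.3234
P = 28,071.4273.
Convexity = Σ t(t+1)·PV / [P·(1+y)²] = 501,921.3234 / (28,071.4273 × 1.041420) = 17.16901.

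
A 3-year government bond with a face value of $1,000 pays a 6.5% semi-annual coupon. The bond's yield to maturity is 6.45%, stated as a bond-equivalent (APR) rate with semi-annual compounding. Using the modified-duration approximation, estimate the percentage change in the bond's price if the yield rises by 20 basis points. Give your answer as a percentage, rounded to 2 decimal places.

Periodic yield y = 0.03225. Modified duration first:
  t   CF        PV=CF/(1+0.03225)^t    t·PV
  1        32.50        31.4846        31.4846
  2        32.50        30.5010        61.0019
  3        32.50        29.5480        88.6441
  4        32.50        28.6249       114.4996
  5        32.50        27.7306       138.6529
  6     1,032.50       853.4552     5,120.7310
  Σ                  1,001.3443     5,555.0141
P = 1,001.3443; D_Mac = 5.54756 half-year periods = 2.77378 yrs; D_mod = 2.77378/(1+0.03225) = 2.68712 yrs.
ΔP/P ≈ -D_mod · Δy = -2.68712 × (+0.002) = -0.005374 = -0.5374%.

-0.54%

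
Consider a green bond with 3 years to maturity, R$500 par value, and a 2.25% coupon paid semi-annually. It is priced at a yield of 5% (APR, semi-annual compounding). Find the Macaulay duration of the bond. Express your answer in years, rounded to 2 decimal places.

2.91 years

Periodic yield y = 0.025. Discount each cash flow and weight by its period:
  t   CF        PV=CF/(1+0.025)^t    t·PV
  1        5.625         5.4878         5.4878
  2        5.625         5.3540        10.7079
  3        5.625         5.2234        15.6701
  4        5.625         5.0960        20.3839
  5        5.625         4.9717        24.8584
  6      505.625       435.9989     2,615.9931
  Σ                    462.1316     2,693.1012
Price P = Σ PV = 462.1316.
Macaulay duration = Σ(t·PV) / P = 2,693.1012 / 462.1316 = 5.82756 half-year periods.
In years: 5.82756 / 2 = 2.91378 years.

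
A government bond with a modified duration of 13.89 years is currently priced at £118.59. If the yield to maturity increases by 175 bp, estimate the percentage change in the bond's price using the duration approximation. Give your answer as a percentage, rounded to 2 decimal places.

-24.31%

Duration approximation: ΔP/P ≈ -D_mod · Δy = -13.89 × (+0.0175) = -0.243075.
As a percentage: -24.3075%.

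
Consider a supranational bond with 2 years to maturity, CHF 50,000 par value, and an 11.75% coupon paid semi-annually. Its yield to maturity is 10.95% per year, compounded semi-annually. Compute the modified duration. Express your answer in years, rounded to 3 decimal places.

1.745 years

Periodic yield y = 0.05475. First find Macaulay duration:
  t   CF        PV=CF/(1+0.05475)^t    t·PV
  1     2,937.50     2,785.0201     2,785.0201
  2     2,937.50     2,640.4552     5,280.9104
  3     2,937.50     2,503.3944     7,510.1831
  4    52,937.50    42,772.5647   171,090.2586
  Σ                 50,701.4344   186,666.3724
P = 50,701.4344; Macaulay duration = 186,666.3724 / 50,701.4344 = 3.68168 half-year periods = 1.84084 years.
Modified duration = D_Mac / (1 + y) = 1.84084 / 1.05475 = 1.74528 years.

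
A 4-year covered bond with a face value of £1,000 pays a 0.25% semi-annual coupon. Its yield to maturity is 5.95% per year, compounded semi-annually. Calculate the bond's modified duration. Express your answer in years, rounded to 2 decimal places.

3.86 years

Periodic yield y = 0.02975. First find Macaulay duration:
  t   CF        PV=CF/(1+0.02975)^t    t·PV
  1         1.25         1.2139         1.2139
  2         1.25         1.1788         2.3576
  3         1.25         1.1448         3.4343
  4         1.25         1.1117         4.4468
  5         1.25         1.0796         5.3979
  6         1.25         1.0484         6.2903
  7         1.25         1.0181         7.1267
  8     1,001.25       791.9324     6,335.4594
  Σ                    799.7276     6,365.7267
P = 799.7276; Macaulay duration = 6,365.7267 / 799.7276 = 7.95987 half-year periods = 3.97993 years.
Modified duration = D_Mac / (1 + y) = 3.97993 / 1.02975 = 3.86495 years.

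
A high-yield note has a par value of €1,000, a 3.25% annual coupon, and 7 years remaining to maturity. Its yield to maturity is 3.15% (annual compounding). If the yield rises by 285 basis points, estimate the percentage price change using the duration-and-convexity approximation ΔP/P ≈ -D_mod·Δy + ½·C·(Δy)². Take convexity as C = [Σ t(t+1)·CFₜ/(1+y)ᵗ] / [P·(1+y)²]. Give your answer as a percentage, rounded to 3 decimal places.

-15.729%

With y = 0.0315:
  t   CF        PV=CF/(1+0.0315)^t    t·PV        t(t+1)·PV
  1        32.50        31.5075        31.5075          63.0150
  2        32.50        30.5453        61.0907         183.2720
  3        32.50        29.6125        88.8376         355.3505
  4        32.50        28.7082       114.8329         574.1646
  5        32.50        27.8315       139.1577         834.9461
  6        32.50        26.9816       161.8897       1,133.2279
  7     1,032.50       831.0084     5,817.0591      46,536.4726
  Σ                  1,006.1952     6,414.3752      49,680.4488
P = 1,006.1952; D_Mac = 6.37488 yrs; D_mod = 6.18020 yrs; C = 46.40500.
Duration effect: -6.18020 × (+0.0285) = -0.176136
Convexity effect: 0.5 × 46.40500 × (0.0285)² = +0.0188462
ΔP/P ≈ -0.176136 + 0.0188462 = -0.157290 = -15.7290%.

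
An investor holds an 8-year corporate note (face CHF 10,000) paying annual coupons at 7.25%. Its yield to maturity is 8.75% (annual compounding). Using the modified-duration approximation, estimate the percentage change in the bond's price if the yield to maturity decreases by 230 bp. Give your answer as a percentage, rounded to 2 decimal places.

+13.24%

Periodic yield y = 0.0875. Modified duration first:
  t   CF        PV=CF/(1+0.0875)^t    t·PV
  1       725.00       666.6667       666.6667
  2       725.00       613.0268     1,226.0536
  3       725.00       563.7028     1,691.1085
  4       725.00       518.3474     2,073.3897
  5       725.00       476.6413     2,383.2065
  6       725.00       438.2909     2,629.7452
  7       725.00       403.0261     2,821.1825
  8    10,725.00     5,482.3048    43,858.4382
  Σ                  9,162.0068    57,349.7910
P = 9,162.0068; D_Mac = 6.25952 yrs; D_mod = 6.25952/(1+0.0875) = 5.75588 yrs.
ΔP/P ≈ -D_mod · Δy = -5.75588 × (-0.023) = +0.132385 = +13.2385%.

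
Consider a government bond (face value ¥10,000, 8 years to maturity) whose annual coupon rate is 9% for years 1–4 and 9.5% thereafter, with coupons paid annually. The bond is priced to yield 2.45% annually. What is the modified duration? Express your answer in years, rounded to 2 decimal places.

6.25 years

Periodic yield y = 0.0245. First find Macaulay duration:
  t   CF        PV=CF/(1+0.0245)^t    t·PV
  1       900.00       878.4773       878.4773
  2       900.00       857.4693     1,714.9386
  3       900.00       836.9637     2,510.8911
  4       900.00       816.9485     3,267.7938
  5       950.00       841.7125     4,208.5626
  6       950.00       821.5837     4,929.5024
  7       950.00       801.9363     5,613.5540
  8    10,950.00     9,022.3240    72,178.5917
  Σ                 14,877.4153    95,302.3116
P = 14,877.4153; Macaulay duration = 95,302.3116 / 14,877.4153 = 6.40584 years.
Modified duration = D_Mac / (1 + y) = 6.40584 / 1.0245 = 6.25265 years.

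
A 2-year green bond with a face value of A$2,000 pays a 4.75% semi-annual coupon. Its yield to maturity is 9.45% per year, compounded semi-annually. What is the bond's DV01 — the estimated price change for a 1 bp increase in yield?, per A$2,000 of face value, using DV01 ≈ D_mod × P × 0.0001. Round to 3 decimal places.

A$0.337

Periodic yield y = 0.04725.
  t   CF        PV=CF/(1+0.04725)^t    t·PV
  1        47.50        45.3569        45.3569
  2        47.50        43.3105        86.6209
  3        47.50        41.3564       124.0691
  4     2,047.50     1,702.2464     6,808.9858
  Σ                  1,832.2702     7,065.0327
P = 1,832.2702; D_Mac = 3.85589 half-year periods = 1.92795 yrs; D_mod = 1.84096 yrs.
DV01 ≈ 1.84096 × 1,832.2702 × 0.0001 = 0.337314.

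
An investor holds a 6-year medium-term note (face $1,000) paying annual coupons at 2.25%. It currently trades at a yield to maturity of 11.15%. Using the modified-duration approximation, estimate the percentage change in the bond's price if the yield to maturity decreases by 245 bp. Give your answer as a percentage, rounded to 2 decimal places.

Periodic yield y = 0.1115. Modified duration first:
  t   CF        PV=CF/(1+0.1115)^t    t·PV
  1        22.50        20.2429        20.2429
  2        22.50        18.2122        36.4245
  3        22.50        16.3853        49.1559
  4        22.50        14.7416        58.9664
  5        22.50        13.2628        66.3140
  6     1,022.50       542.2587     3,253.5521
  Σ                    625.1035     3,484.6558
P = 625.1035; D_Mac = 5.57453 yrs; D_mod = 5.57453/(1+0.1115) = 5.01532 yrs.
ΔP/P ≈ -D_mod · Δy = -5.01532 × (-0.0245) = +0.122875 = +12.2875%.

+12.29%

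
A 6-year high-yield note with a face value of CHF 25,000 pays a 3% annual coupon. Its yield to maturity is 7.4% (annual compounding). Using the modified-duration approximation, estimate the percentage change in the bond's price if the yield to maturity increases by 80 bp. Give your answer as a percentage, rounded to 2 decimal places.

-4.11%

Periodic yield y = 0.074. Modified duration first:
  t   CF        PV=CF/(1+0.074)^t    t·PV
  1       750.00       698.3240       698.3240
  2       750.00       650.2086     1,300.4172
  3       750.00       605.4084     1,816.2251
  4       750.00       563.6949     2,254.7798
  5       750.00       524.8556     2,624.2781
  6    25,750.00    16,778.4387   100,670.6321
  Σ                 19,820.9302   109,364.6563
P = 19,820.9302; D_Mac = 5.51763 yrs; D_mod = 5.51763/(1+0.074) = 5.13746 yrs.
ΔP/P ≈ -D_mod · Δy = -5.13746 × (+0.008) = -0.041100 = -4.1100%.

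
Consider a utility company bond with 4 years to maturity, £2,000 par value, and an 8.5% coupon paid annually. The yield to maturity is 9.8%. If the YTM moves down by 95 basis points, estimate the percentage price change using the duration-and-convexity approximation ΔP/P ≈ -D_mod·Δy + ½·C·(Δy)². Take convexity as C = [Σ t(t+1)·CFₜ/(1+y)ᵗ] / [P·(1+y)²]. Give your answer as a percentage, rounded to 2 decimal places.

+3.13%

With y = 0.098:
  t   CF        PV=CF/(1+0.098)^t    t·PV        t(t+1)·PV
  1       170.00       154.8270       154.8270         309.6539
  2       170.00       141.0082       282.0163         846.0490
  3       170.00       128.4227       385.2682       1,541.0728
  4     2,170.00     1,492.9676     5,971.8703      29,859.3513
  Σ                  1,917.2254     6,793.9817      32,556.1270
P = 1,917.2254; D_Mac = 3.54365 yrs; D_mod = 3.22737 yrs; C = 14.08494.
Duration effect: -3.22737 × (-0.0095) = +0.030660
Convexity effect: 0.5 × 14.08494 × (-0.0095)² = +0.0006356
ΔP/P ≈ +0.030660 + 0.0006356 = +0.031296 = +3.1296%.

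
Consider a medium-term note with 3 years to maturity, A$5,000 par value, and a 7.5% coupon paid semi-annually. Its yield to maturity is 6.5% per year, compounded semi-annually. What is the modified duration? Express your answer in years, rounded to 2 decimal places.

2.66 years

Periodic yield y = 0.0325. First find Macaulay duration:
  t   CF        PV=CF/(1+0.0325)^t    t·PV
  1       187.50       181.5981       181.5981
  2       187.50       175.8819       351.7638
  3       187.50       170.3457       511.0370
  4       187.50       164.9837       659.9348
  5       187.50       159.7905       798.9525
  6     5,187.50     4,281.7149    25,690.2895
  Σ                  5,134.3147    28,193.5757
P = 5,134.3147; Macaulay duration = 28,193.5757 / 5,134.3147 = 5.49121 half-year periods = 2.74560 years.
Modified duration = D_Mac / (1 + y) = 2.74560 / 1.0325 = 2.65918 years.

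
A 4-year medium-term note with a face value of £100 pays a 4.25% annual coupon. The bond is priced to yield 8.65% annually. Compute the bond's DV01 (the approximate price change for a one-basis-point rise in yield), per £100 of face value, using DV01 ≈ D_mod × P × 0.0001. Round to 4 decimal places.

Periodic yield y = 0.0865.
  t   CF        PV=CF/(1+0.0865)^t    t·PV
  1         4.25         3.9116         3.9116
  2         4.25         3.6002         7.2004
  3         4.25         3.3136         9.9408
  4       104.25        74.8096       299.2383
  Σ                     85.6350       320.2912
P = 85.6350; D_Mac = 3.74019 yrs; D_mod = 3.44242 yrs.
DV01 ≈ 3.44242 × 85.6350 × 0.0001 = 0.029479.

£0.0295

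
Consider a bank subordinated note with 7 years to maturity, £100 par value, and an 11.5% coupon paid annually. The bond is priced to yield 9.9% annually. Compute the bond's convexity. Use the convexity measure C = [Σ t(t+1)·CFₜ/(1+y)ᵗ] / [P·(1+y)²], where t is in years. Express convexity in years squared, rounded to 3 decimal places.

31.129

With y = 0.099:
  t   CF        PV=CF/(1+0.099)^t    t·PV        t(t+1)·PV
  1        11.50        10.4641        10.4641          20.9281
  2        11.50         9.5214        19.0429          57.1286
  3        11.50         8.6637        25.9912         103.9647
  4        11.50         7.8833        31.5331         157.6656
  5        11.50         7.1731        35.8657         215.1942
  6        11.50         6.5270        39.1618         274.1328
  7       111.50        57.5826       403.0780       3,224.6237
  Σ                    107.8152       565.1367       4,053.6379
P = 107.8152.
Convexity = Σ t(t+1)·PV / [P·(1+y)²] = 4,053.6379 / (107.8152 × 1.207801) = 31.12932.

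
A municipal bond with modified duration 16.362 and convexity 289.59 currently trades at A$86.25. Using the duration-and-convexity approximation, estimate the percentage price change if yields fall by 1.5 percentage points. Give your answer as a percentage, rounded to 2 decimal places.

+27.80%

Duration effect: -D_mod·Δy = -16.362 × (-0.015) = +0.245430
Convexity effect: ½·C·(Δy)² = 0.5 × 289.59 × (-0.015)² = +0.032578875
ΔP/P ≈ +0.245430 + 0.032578875 = +0.278008875
= +27.8008875%.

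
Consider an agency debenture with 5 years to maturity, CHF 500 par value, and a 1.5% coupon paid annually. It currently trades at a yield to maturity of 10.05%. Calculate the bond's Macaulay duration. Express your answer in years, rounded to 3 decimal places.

Periodic yield y = 0.1005. Discount each cash flow and weight by its year:
  t   CF        PV=CF/(1+0.1005)^t    t·PV
  1         7.50         6.8151         6.8151
  2         7.50         6.1927        12.3854
  3         7.50         5.6272        16.8816
  4         7.50         5.1133        20.4532
  5       507.50       314.4024     1,572.0119
  Σ                    338.1507     1,628.5471
Price P = Σ PV = 338.1507.
Macaulay duration = Σ(t·PV) / P = 1,628.5471 / 338.1507 = 4.81604 years.

4.816 years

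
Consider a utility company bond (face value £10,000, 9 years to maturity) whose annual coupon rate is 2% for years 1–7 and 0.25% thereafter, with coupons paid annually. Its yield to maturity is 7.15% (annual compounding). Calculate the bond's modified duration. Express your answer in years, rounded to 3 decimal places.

Periodic yield y = 0.0715. First find Macaulay duration:
  t   CF        PV=CF/(1+0.0715)^t    t·PV
  1       200.00       186.6542       186.6542
  2       200.00       174.1990       348.3980
  3       200.00       162.5749       487.7247
  4       200.00       151.7264       606.9058
  5       200.00       141.6019       708.0096
  6       200.00       132.1530       792.9178
  7       200.00       123.3346       863.3419
  8        25.00        14.3881       115.1046
  9    10,025.00     5,384.6168    48,461.5513
  Σ                  6,471.2489    52,570.6079
P = 6,471.2489; Macaulay duration = 52,570.6079 / 6,471.2489 = 8.12372 years.
Modified duration = D_Mac / (1 + y) = 8.12372 / 1.0715 = 7.58163 years.

7.582 years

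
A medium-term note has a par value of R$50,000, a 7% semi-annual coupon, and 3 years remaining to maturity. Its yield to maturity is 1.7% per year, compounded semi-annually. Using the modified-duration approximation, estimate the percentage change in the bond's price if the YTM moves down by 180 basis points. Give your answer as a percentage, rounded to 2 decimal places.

Periodic yield y = 0.0085. Modified duration first:
  t   CF        PV=CF/(1+0.0085)^t    t·PV
  1     1,750.00     1,735.2504     1,735.2504
  2     1,750.00     1,720.6251     3,441.2501
  3     1,750.00     1,706.1230     5,118.3690
  4     1,750.00     1,691.7432     6,766.9728
  5     1,750.00     1,677.4846     8,387.4229
  6    51,750.00    49,187.5214   295,125.1285
  Σ                 57,718.7476   320,574.3937
P = 57,718.7476; D_Mac = 5.55408 half-year periods = 2.77704 yrs; D_mod = 2.77704/(1+0.0085) = 2.75363 yrs.
ΔP/P ≈ -D_mod · Δy = -2.75363 × (-0.018) = +0.049565 = +4.9565%.

+4.96%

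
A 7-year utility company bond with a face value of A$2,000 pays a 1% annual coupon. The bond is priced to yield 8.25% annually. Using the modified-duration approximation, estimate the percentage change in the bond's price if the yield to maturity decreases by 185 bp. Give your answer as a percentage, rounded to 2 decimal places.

+11.50%

Periodic yield y = 0.0825. Modified duration first:
  t   CF        PV=CF/(1+0.0825)^t    t·PV
  1        20.00        18.4758        18.4758
  2        20.00        17.0677        34.1353
  3        20.00        15.7669        47.3007
  4        20.00        14.5653        58.2611
  5        20.00        13.4552        67.2760
  6        20.00        12.4298        74.5785
  7     2,020.00     1,159.7277     8,118.0940
  Σ                  1,251.4883     8,418.1214
P = 1,251.4883; D_Mac = 6.72649 yrs; D_mod = 6.72649/(1+0.0825) = 6.21385 yrs.
ΔP/P ≈ -D_mod · Δy = -6.21385 × (-0.0185) = +0.114956 = +11.4956%.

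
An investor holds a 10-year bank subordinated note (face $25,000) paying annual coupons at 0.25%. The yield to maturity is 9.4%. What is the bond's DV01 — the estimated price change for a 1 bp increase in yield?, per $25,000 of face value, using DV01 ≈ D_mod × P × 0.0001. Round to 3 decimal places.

Periodic yield y = 0.094.
  t   CF        PV=CF/(1+0.094)^t    t·PV
  1        62.50        57.1298        57.1298
  2        62.50        52.2210       104.4420
  3        62.50        47.7340       143.2021
  4        62.50        43.6326       174.5303
  5        62.50        39.8835       199.4176
  6        62.50        36.4566       218.7396
  7        62.50        33.3241       233.2689
  8        62.50        30.4608       243.6865
  9        62.50        27.8435       250.5917
  10   25,062.50    10,205.8967   102,058.9674
  Σ                 10,574.5827   103,683.9757
P = 10,574.5827; D_Mac = 9.80502 yrs; D_mod = 8.96254 yrs.
DV01 ≈ 8.96254 × 10,574.5827 × 0.0001 = 9.477511.

$9.478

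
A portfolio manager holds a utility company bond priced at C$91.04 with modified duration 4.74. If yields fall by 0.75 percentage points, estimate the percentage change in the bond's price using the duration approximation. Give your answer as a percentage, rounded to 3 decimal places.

Duration approximation: ΔP/P ≈ -D_mod · Δy = -4.74 × (-0.0075) = +0.035550.
As a percentage: +3.5550%.

+3.555%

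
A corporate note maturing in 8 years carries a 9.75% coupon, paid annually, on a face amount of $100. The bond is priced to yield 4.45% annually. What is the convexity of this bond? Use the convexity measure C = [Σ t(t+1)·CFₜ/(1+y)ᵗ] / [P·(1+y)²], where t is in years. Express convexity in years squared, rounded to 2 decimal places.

With y = 0.0445:
  t   CF        PV=CF/(1+0.0445)^t    t·PV        t(t+1)·PV
  1         9.75         9.3346         9.3346          18.6692
  2         9.75         8.9369        17.8738          53.6215
  3         9.75         8.5562        25.6685         102.6740
  4         9.75         8.1916        32.7666         163.8328
  5         9.75         7.8426        39.2132         235.2793
  6         9.75         7.5085        45.0511         315.3576
  7         9.75         7.1886        50.3203         402.5627
  8       109.75        77.4706       619.7649       5,577.8839
  Σ                    135.0297       839.9930       6,869.8809
P = 135.0297.
Convexity = Σ t(t+1)·PV / [P·(1+y)²] = 6,869.8809 / (135.0297 × 1.090980) = 46.63403.

46.63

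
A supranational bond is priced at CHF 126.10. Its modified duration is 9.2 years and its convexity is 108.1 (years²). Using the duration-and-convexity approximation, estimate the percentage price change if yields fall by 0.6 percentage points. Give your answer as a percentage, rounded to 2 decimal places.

Duration effect: -D_mod·Δy = -9.2 × (-0.006) = +0.055200
Convexity effect: ½·C·(Δy)² = 0.5 × 108.1 × (-0.006)² = +0.0019458
ΔP/P ≈ +0.055200 + 0.0019458 = +0.0571458
= +5.71458%.

+5.71%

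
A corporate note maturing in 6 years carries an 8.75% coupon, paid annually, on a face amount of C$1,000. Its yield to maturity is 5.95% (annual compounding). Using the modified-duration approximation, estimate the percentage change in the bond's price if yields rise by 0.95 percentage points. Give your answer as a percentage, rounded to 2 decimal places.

-4.47%

Periodic yield y = 0.0595. Modified duration first:
  t   CF        PV=CF/(1+0.0595)^t    t·PV
  1        87.50        82.5861        82.5861
  2        87.50        77.9482       155.8964
  3        87.50        73.5707       220.7122
  4        87.50        69.4391       277.7565
  5        87.50        65.5395       327.6976
  6     1,087.50       768.8179     4,612.9075
  Σ                  1,137.9016     5,677.5564
P = 1,137.9016; D_Mac = 4.98950 yrs; D_mod = 4.98950/(1+0.0595) = 4.70929 yrs.
ΔP/P ≈ -D_mod · Δy = -4.70929 × (+0.0095) = -0.044738 = -4.4738%.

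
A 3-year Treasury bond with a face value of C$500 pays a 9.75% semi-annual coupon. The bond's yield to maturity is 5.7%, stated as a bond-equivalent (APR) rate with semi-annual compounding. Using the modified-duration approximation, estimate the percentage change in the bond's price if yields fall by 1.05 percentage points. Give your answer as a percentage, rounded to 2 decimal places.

Periodic yield y = 0.0285. Modified duration first:
  t   CF        PV=CF/(1+0.0285)^t    t·PV
  1       24.375        23.6996        23.6996
  2       24.375        23.0428        46.0857
  3       24.375        22.4043        67.2130
  4       24.375        21.7835        87.1340
  5       24.375        21.1799       105.8993
  6      524.375       443.0127     2,658.0764
  Σ                    555.1228     2,988.1078
P = 555.1228; D_Mac = 5.38279 half-year periods = 2.69139 yrs; D_mod = 2.69139/(1+0.0285) = 2.61681 yrs.
ΔP/P ≈ -D_mod · Δy = -2.61681 × (-0.0105) = +0.027477 = +2.7477%.

+2.75%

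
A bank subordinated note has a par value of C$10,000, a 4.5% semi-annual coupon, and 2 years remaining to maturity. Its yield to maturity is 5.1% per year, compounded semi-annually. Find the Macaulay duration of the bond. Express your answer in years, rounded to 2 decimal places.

Periodic yield y = 0.0255. Discount each cash flow and weight by its period:
  t   CF        PV=CF/(1+0.0255)^t    t·PV
  1       225.00       219.4052       219.4052
  2       225.00       213.9495       427.8989
  3       225.00       208.6294       625.8882
  4    10,225.00     9,245.2925    36,981.1702
  Σ                  9,887.2766    38,254.3625
Price P = Σ PV = 9,887.2766.
Macaulay duration = Σ(t·PV) / P = 38,254.3625 / 9,887.2766 = 3.86905 half-year periods.
In years: 3.86905 / 2 = 1.93452 years.

1.93 years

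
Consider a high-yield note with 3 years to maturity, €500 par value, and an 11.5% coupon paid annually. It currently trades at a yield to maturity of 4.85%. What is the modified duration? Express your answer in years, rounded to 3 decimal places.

2.600 years

Periodic yield y = 0.0485. First find Macaulay duration:
  t   CF        PV=CF/(1+0.0485)^t    t·PV
  1        57.50        54.8402        54.8402
  2        57.50        52.3035       104.6071
  3       557.50       483.6593     1,450.9780
  Σ                    590.8031     1,610.4253
P = 590.8031; Macaulay duration = 1,610.4253 / 590.8031 = 2.72582 years.
Modified duration = D_Mac / (1 + y) = 2.72582 / 1.0485 = 2.59974 years.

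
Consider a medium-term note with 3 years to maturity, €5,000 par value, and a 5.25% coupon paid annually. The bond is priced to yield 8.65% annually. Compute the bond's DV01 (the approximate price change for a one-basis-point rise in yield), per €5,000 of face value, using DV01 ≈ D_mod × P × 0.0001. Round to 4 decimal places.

Periodic yield y = 0.0865.
  t   CF        PV=CF/(1+0.0865)^t    t·PV
  1       262.50       241.6015       241.6015
  2       262.50       222.3667       444.7335
  3     5,262.50     4,103.0132    12,309.0397
  Σ                  4,566.9814    12,995.3746
P = 4,566.9814; D_Mac = 2.84551 yrs; D_mod = 2.61897 yrs.
DV01 ≈ 2.61897 × 4,566.9814 × 0.0001 = 1.196077.

€1.1961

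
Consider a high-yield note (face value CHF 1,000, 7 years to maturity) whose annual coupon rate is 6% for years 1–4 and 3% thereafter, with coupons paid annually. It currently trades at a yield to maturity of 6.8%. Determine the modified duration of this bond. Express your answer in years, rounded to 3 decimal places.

5.510 years

Periodic yield y = 0.068. First find Macaulay duration:
  t   CF        PV=CF/(1+0.068)^t    t·PV
  1        60.00        56.1798        56.1798
  2        60.00        52.6028       105.2056
  3        60.00        49.2535       147.7606
  4        60.00        46.1176       184.4702
  5        30.00        21.5906       107.9531
  6        30.00        20.2159       121.2956
  7     1,030.00       649.8879     4,549.2153
  Σ                    895.8481     5,272.0802
P = 895.8481; Macaulay duration = 5,272.0802 / 895.8481 = 5.88502 years.
Modified duration = D_Mac / (1 + y) = 5.88502 / 1.068 = 5.51031 years.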